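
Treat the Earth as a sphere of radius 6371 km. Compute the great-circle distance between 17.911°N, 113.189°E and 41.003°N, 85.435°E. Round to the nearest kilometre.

Δλ = 85.435 − 113.189 = -27.754°.
Δφ = 41.003 − 17.911 = 23.092°.
a = sin²(Δφ/2) + cos φ₁ · cos φ₂ · sin²(Δλ/2) = 0.081369.
c = 2·atan2(√a, √(1−a)) = 0.57854 rad → d = 6371·c ≈ 3685.87 km.

3686 km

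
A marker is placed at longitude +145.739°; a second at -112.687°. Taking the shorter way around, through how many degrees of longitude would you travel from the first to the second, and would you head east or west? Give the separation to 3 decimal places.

101.574° east

Raw difference: -112.687 − 145.739 = -258.426°.
Normalise into (−180°, 180°]: -258.426° + 360° = 101.574°.
Positive ⇒ the second point lies to the east; separation 101.574°.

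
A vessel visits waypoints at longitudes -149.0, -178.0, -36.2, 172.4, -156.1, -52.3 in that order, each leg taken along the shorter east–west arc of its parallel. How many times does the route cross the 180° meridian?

Leg 1: -149.0° → -178.0°, shortest Δλ = -29.0° (west) — does not cross 180°.
Leg 2: -178.0° → -36.2°, shortest Δλ = 141.8° (east) — does not cross 180°.
Leg 3: -36.2° → +172.4°, shortest Δλ = -151.4° (west) — crosses 180°.
Leg 4: +172.4° → -156.1°, shortest Δλ = 31.5° (east) — crosses 180°.
Leg 5: -156.1° → -52.3°, shortest Δλ = 103.8° (east) — does not cross 180°.
Total crossings: 2.

2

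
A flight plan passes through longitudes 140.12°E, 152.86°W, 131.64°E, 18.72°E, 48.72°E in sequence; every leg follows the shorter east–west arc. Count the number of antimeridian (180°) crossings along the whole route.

Leg 1: +140.12° → -152.86°, shortest Δλ = 67.02° (east) — crosses 180°.
Leg 2: -152.86° → +131.64°, shortest Δλ = -75.5° (west) — crosses 180°.
Leg 3: +131.64° → +18.72°, shortest Δλ = -112.92° (west) — does not cross 180°.
Leg 4: +18.72° → +48.72°, shortest Δλ = 30.0° (east) — does not cross 180°.
Total crossings: 2.

2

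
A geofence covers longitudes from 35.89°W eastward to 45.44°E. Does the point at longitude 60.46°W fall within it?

No

Band width going east from -35.89° to +45.44°: ((45.44 − -35.89) mod 360) = 81.33°.
Offset of -60.46° east of the west edge: ((-60.46 − -35.89) mod 360) = 335.43°.
335.43° > 81.33° ⇒ outside.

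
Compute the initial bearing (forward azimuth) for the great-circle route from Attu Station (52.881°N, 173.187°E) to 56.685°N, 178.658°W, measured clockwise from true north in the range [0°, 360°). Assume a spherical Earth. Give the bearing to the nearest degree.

Δλ = -178.658 − 173.187 = -351.845°; wrapped into (−180°, 180°]: 8.155°.
θ = atan2( sin Δλ · cos φ₂ , cos φ₁ · sin φ₂ − sin φ₁ · cos φ₂ · cos Δλ )
  = atan2(0.07791, 0.07077) = 47.749° → normalised to [0°, 360°): 47.749°.

48°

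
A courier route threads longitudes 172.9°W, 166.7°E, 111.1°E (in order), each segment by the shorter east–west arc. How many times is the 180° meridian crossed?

Leg 1: -172.9° → +166.7°, shortest Δλ = -20.4° (west) — crosses 180°.
Leg 2: +166.7° → +111.1°, shortest Δλ = -55.6° (west) — does not cross 180°.
Total crossings: 1.

1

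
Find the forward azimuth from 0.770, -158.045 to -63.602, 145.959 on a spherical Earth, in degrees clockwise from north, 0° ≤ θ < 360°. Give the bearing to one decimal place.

202.3°

Δλ = 145.959 − -158.045 = 304.004°; wrapped into (−180°, 180°]: -55.996°.
θ = atan2( sin Δλ · cos φ₂ , cos φ₁ · sin φ₂ − sin φ₁ · cos φ₂ · cos Δλ )
  = atan2(-0.36858, -0.89899) = -157.707° → normalised to [0°, 360°): 202.293°.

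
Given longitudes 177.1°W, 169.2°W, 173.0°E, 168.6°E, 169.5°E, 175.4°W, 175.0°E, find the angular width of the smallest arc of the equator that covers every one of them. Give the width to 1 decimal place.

Sort the longitudes: -177.1°, -175.4°, -169.2°, +168.6°, +169.5°, +173.0°, +175.0°.
Eastward gaps between consecutive values (wrapping around): 1.7°, 6.2°, 337.8°, 0.9°, 3.5°, 2.0°, 7.9°.
Largest gap = 337.8° ⇒ minimal covering band is its complement: 360° − 337.8° = 22.2°.
Band runs from +168.6° eastward to -169.2°, crossing the antimeridian.

22.2°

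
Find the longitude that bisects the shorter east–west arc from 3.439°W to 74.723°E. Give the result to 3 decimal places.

35.642°E

Signed shortest Δλ from -3.439° to +74.723° is +78.162°.
Midpoint longitude = -3.439° + (+78.162°)/2 = -3.439° + 39.081° = +35.642°.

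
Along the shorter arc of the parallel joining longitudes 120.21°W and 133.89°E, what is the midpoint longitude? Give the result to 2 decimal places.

Signed shortest Δλ from -120.21° to +133.89° is -105.90°.
Midpoint longitude = -120.21° + (-105.90°)/2 = -120.21° − 52.95° = -173.16°.
(The naïve average (-120.21 + +133.89)/2 = 6.84° is on the wrong side of the globe.)

173.16°W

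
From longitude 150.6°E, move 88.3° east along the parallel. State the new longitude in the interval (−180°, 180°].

Start at +150.6°; shift +88.3° → +238.9°.
+238.9° lies outside (−180°, 180°]; subtract 360° → -121.1°.

121.1°W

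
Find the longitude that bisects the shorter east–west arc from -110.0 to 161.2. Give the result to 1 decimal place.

-154.4°

Signed shortest Δλ from -110.0° to +161.2° is -88.8°.
Midpoint longitude = -110.0° + (-88.8°)/2 = -110.0° − 44.4° = -154.4°.
(The naïve average (-110.0 + +161.2)/2 = 25.6° is on the wrong side of the globe.)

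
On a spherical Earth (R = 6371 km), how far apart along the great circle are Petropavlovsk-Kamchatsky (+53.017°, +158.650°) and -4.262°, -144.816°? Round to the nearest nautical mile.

4458 nmi

Δλ = -144.816 − 158.650 = -303.466°; wrapped into (−180°, 180°]: 56.534°.
Δφ = -4.262 − 53.017 = -57.279°.
a = sin²(Δφ/2) + cos φ₁ · cos φ₂ · sin²(Δλ/2) = 0.364274.
c = 2·atan2(√a, √(1−a)) = 1.29589 rad → d = 6371·c ≈ 8256.14 km ≈ 4457.96 nmi.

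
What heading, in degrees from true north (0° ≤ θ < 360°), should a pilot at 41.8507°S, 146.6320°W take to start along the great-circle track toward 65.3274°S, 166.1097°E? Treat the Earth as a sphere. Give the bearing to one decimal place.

Δλ = 166.1097 − -146.6320 = 312.7417°; wrapped into (−180°, 180°]: -47.2583°.
θ = atan2( sin Δλ · cos φ₂ , cos φ₁ · sin φ₂ − sin φ₁ · cos φ₂ · cos Δλ )
  = atan2(-0.30657, -0.48786) = -147.855° → normalised to [0°, 360°): 212.145°.

212.1°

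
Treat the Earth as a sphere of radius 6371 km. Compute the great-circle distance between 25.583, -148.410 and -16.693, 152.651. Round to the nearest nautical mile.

4277 nmi

Δλ = 152.651 − -148.410 = 301.061°; wrapped into (−180°, 180°]: -58.939°.
Δφ = -16.693 − 25.583 = -42.276°.
a = sin²(Δφ/2) + cos φ₁ · cos φ₂ · sin²(Δλ/2) = 0.339141.
c = 2·atan2(√a, √(1−a)) = 1.24325 rad → d = 6371·c ≈ 7920.76 km ≈ 4276.87 nmi.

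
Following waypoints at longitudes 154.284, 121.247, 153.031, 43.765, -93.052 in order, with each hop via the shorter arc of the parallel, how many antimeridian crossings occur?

Leg 1: +154.284° → +121.247°, shortest Δλ = -33.037° (west) — does not cross 180°.
Leg 2: +121.247° → +153.031°, shortest Δλ = 31.784° (east) — does not cross 180°.
Leg 3: +153.031° → +43.765°, shortest Δλ = -109.266° (west) — does not cross 180°.
Leg 4: +43.765° → -93.052°, shortest Δλ = -136.817° (west) — does not cross 180°.
Total crossings: 0.

0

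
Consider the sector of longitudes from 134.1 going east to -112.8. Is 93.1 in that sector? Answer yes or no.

Band width going east from +134.1° to -112.8°: ((-112.8 − 134.1) mod 360) = 113.1°.
Offset of +93.1° east of the west edge: ((93.1 − 134.1) mod 360) = 319.0°.
319.0° > 113.1° ⇒ outside.

No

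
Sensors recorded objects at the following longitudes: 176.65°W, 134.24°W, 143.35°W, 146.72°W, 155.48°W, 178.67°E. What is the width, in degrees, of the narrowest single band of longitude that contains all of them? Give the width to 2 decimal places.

Sort the longitudes: -176.65°, -155.48°, -146.72°, -143.35°, -134.24°, +178.67°.
Eastward gaps between consecutive values (wrapping around): 21.17°, 8.76°, 3.37°, 9.11°, 312.91°, 4.68°.
Largest gap = 312.91° ⇒ minimal covering band is its complement: 360° − 312.91° = 47.09°.
Band runs from +178.67° eastward to -134.24°, crossing the antimeridian.

47.09°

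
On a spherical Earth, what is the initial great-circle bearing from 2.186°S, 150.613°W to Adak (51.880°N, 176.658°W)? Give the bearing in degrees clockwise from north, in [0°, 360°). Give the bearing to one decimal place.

341.4°

Δλ = -176.658 − -150.613 = -26.045°.
θ = atan2( sin Δλ · cos φ₂ , cos φ₁ · sin φ₂ − sin φ₁ · cos φ₂ · cos Δλ )
  = atan2(-0.27105, 0.80730) = -18.559° → normalised to [0°, 360°): 341.441°.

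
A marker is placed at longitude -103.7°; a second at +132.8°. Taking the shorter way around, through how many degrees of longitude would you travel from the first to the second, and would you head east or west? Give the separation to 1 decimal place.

Raw difference: 132.8 − -103.7 = 236.5°.
Normalise into (−180°, 180°]: 236.5° − 360° = -123.5°.
Negative ⇒ the second point lies to the west; separation 123.5°.

123.5° west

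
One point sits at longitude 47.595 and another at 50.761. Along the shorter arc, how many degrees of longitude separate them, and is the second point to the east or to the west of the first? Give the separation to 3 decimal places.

Raw difference: 50.761 − 47.595 = 3.166°.
Normalise into (−180°, 180°]: 3.166° stays 3.166°.
Positive ⇒ the second point lies to the east; separation 3.166°.

3.166° east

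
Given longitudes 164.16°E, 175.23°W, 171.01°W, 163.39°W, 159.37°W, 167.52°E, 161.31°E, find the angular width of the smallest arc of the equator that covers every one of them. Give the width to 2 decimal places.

Sort the longitudes: -175.23°, -171.01°, -163.39°, -159.37°, +161.31°, +164.16°, +167.52°.
Eastward gaps between consecutive values (wrapping around): 4.22°, 7.62°, 4.02°, 320.68°, 2.85°, 3.36°, 17.25°.
Largest gap = 320.68° ⇒ minimal covering band is its complement: 360° − 320.68° = 39.32°.
Band runs from +161.31° eastward to -159.37°, crossing the antimeridian.

39.32°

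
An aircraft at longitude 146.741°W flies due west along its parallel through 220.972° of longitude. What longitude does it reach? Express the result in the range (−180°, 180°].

7.713°W

Start at -146.741°; shift −220.972° → -367.713°.
-367.713° lies outside (−180°, 180°]; add 360° → -7.713°.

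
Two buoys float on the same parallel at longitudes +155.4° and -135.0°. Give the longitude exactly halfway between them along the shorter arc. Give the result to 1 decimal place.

Signed shortest Δλ from +155.4° to -135.0° is +69.6°.
Midpoint longitude = +155.4° + (+69.6°)/2 = +155.4° + 34.8° = +190.2°.
Normalise into (−180°, 180°]: -169.8°.
(The naïve average (+155.4 + -135.0)/2 = 10.2° is on the wrong side of the globe.)

-169.8°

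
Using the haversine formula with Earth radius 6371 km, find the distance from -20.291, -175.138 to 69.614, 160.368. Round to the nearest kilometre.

Δλ = 160.368 − -175.138 = 335.506°; wrapped into (−180°, 180°]: -24.494°.
Δφ = 69.614 − -20.291 = 89.905°.
a = sin²(Δφ/2) + cos φ₁ · cos φ₂ · sin²(Δλ/2) = 0.513873.
c = 2·atan2(√a, √(1−a)) = 1.59855 rad → d = 6371·c ≈ 10184.33 km.

10184 km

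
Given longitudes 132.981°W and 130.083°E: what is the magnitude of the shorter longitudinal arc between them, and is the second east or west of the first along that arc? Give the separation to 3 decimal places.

Raw difference: 130.083 − -132.981 = 263.064°.
Normalise into (−180°, 180°]: 263.064° − 360° = -96.936°.
Negative ⇒ the second point lies to the west; separation 96.936°.

96.936° west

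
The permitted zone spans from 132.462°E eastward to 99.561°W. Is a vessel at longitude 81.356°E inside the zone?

Band width going east from +132.462° to -99.561°: ((-99.561 − 132.462) mod 360) = 127.977°.
Offset of +81.356° east of the west edge: ((81.356 − 132.462) mod 360) = 308.894°.
308.894° > 127.977° ⇒ outside.

No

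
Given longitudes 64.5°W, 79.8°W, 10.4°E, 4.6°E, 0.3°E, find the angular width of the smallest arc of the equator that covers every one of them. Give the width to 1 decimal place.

90.2°

Sort the longitudes: -79.8°, -64.5°, +0.3°, +4.6°, +10.4°.
Eastward gaps between consecutive values (wrapping around): 15.3°, 64.8°, 4.3°, 5.8°, 269.8°.
Largest gap = 269.8° ⇒ minimal covering band is its complement: 360° − 269.8° = 90.2°.
Band runs from -79.8° eastward to +10.4°.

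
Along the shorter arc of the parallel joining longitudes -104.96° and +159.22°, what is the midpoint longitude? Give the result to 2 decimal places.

Signed shortest Δλ from -104.96° to +159.22° is -95.82°.
Midpoint longitude = -104.96° + (-95.82°)/2 = -104.96° − 47.91° = -152.87°.
(The naïve average (-104.96 + +159.22)/2 = 27.13° is on the wrong side of the globe.)

-152.87°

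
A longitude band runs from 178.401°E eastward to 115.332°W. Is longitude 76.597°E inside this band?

No

Band width going east from +178.401° to -115.332°: ((-115.332 − 178.401) mod 360) = 66.267°.
Offset of +76.597° east of the west edge: ((76.597 − 178.401) mod 360) = 258.196°.
258.196° > 66.267° ⇒ outside.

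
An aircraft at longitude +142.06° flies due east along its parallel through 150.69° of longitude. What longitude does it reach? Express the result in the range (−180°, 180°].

-67.25°

Start at +142.06°; shift +150.69° → +292.75°.
+292.75° lies outside (−180°, 180°]; subtract 360° → -67.25°.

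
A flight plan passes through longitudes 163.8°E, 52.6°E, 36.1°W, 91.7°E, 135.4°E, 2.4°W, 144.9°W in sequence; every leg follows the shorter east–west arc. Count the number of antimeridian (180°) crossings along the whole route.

0

Leg 1: +163.8° → +52.6°, shortest Δλ = -111.2° (west) — does not cross 180°.
Leg 2: +52.6° → -36.1°, shortest Δλ = -88.7° (west) — does not cross 180°.
Leg 3: -36.1° → +91.7°, shortest Δλ = 127.8° (east) — does not cross 180°.
Leg 4: +91.7° → +135.4°, shortest Δλ = 43.7° (east) — does not cross 180°.
Leg 5: +135.4° → -2.4°, shortest Δλ = -137.8° (west) — does not cross 180°.
Leg 6: -2.4° → -144.9°, shortest Δλ = -142.5° (west) — does not cross 180°.
Total crossings: 0.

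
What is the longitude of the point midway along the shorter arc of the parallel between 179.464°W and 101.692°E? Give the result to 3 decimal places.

Signed shortest Δλ from -179.464° to +101.692° is -78.844°.
Midpoint longitude = -179.464° + (-78.844°)/2 = -179.464° − 39.422° = -218.886°.
Normalise into (−180°, 180°]: +141.114°.
(The naïve average (-179.464 + +101.692)/2 = -38.886° is on the wrong side of the globe.)

141.114°E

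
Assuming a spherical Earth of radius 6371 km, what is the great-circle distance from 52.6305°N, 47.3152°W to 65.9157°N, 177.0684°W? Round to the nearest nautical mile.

3329 nmi

Δλ = -177.0684 − -47.3152 = -129.7532°.
Δφ = 65.9157 − 52.6305 = 13.2852°.
a = sin²(Δφ/2) + cos φ₁ · cos φ₂ · sin²(Δλ/2) = 0.216419.
c = 2·atan2(√a, √(1−a)) = 0.96774 rad → d = 6371·c ≈ 6165.47 km ≈ 3329.09 nmi.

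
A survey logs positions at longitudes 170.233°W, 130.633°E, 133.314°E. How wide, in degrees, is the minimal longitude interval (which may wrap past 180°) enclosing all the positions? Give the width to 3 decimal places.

Sort the longitudes: -170.233°, +130.633°, +133.314°.
Eastward gaps between consecutive values (wrapping around): 300.866°, 2.681°, 56.453°.
Largest gap = 300.866° ⇒ minimal covering band is its complement: 360° − 300.866° = 59.134°.
Band runs from +130.633° eastward to -170.233°, crossing the antimeridian.

59.134°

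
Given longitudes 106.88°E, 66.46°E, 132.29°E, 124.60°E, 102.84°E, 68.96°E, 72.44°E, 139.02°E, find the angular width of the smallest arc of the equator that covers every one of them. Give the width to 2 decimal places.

72.56°

Sort the longitudes: +66.46°, +68.96°, +72.44°, +102.84°, +106.88°, +124.60°, +132.29°, +139.02°.
Eastward gaps between consecutive values (wrapping around): 2.50°, 3.48°, 30.40°, 4.04°, 17.72°, 7.69°, 6.73°, 287.44°.
Largest gap = 287.44° ⇒ minimal covering band is its complement: 360° − 287.44° = 72.56°.
Band runs from +66.46° eastward to +139.02°.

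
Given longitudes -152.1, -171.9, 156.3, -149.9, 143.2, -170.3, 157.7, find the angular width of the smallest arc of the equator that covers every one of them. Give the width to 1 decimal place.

Sort the longitudes: -171.9°, -170.3°, -152.1°, -149.9°, +143.2°, +156.3°, +157.7°.
Eastward gaps between consecutive values (wrapping around): 1.6°, 18.2°, 2.2°, 293.1°, 13.1°, 1.4°, 30.4°.
Largest gap = 293.1° ⇒ minimal covering band is its complement: 360° − 293.1° = 66.9°.
Band runs from +143.2° eastward to -149.9°, crossing the antimeridian.

66.9°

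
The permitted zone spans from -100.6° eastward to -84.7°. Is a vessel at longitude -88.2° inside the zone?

Band width going east from -100.6° to -84.7°: ((-84.7 − -100.6) mod 360) = 15.9°.
Offset of -88.2° east of the west edge: ((-88.2 − -100.6) mod 360) = 12.4°.
12.4° ≤ 15.9° ⇒ inside.

Yes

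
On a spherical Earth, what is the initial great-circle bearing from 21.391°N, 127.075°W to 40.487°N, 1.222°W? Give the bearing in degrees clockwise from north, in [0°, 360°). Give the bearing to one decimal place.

Δλ = -1.222 − -127.075 = 125.853°.
θ = atan2( sin Δλ · cos φ₂ , cos φ₁ · sin φ₂ − sin φ₁ · cos φ₂ · cos Δλ )
  = atan2(0.61645, 0.76702) = 38.788° → normalised to [0°, 360°): 38.788°.

38.8°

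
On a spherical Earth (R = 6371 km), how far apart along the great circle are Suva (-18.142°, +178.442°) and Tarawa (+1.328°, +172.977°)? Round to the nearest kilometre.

Δλ = 172.977 − 178.442 = -5.465°.
Δφ = 1.328 − -18.142 = 19.470°.
a = sin²(Δφ/2) + cos φ₁ · cos φ₂ · sin²(Δλ/2) = 0.030751.
c = 2·atan2(√a, √(1−a)) = 0.35254 rad → d = 6371·c ≈ 2246.05 km.

2246 km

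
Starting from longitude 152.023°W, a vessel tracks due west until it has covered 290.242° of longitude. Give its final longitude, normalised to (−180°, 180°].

Start at -152.023°; shift −290.242° → -442.265°.
-442.265° lies outside (−180°, 180°]; add 360° → -82.265°.

82.265°W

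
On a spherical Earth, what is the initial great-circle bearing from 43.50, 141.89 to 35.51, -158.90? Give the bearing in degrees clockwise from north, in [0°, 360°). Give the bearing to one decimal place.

Δλ = -158.90 − 141.89 = -300.79°; wrapped into (−180°, 180°]: 59.21°.
θ = atan2( sin Δλ · cos φ₂ , cos φ₁ · sin φ₂ − sin φ₁ · cos φ₂ · cos Δλ )
  = atan2(0.69928, 0.13450) = 79.113° → normalised to [0°, 360°): 79.113°.

79.1°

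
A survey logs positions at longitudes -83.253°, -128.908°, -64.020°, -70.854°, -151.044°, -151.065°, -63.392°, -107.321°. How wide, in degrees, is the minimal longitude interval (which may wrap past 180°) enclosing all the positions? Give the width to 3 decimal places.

Sort the longitudes: -151.065°, -151.044°, -128.908°, -107.321°, -83.253°, -70.854°, -64.020°, -63.392°.
Eastward gaps between consecutive values (wrapping around): 0.021°, 22.136°, 21.587°, 24.068°, 12.399°, 6.834°, 0.628°, 272.327°.
Largest gap = 272.327° ⇒ minimal covering band is its complement: 360° − 272.327° = 87.673°.
Band runs from -151.065° eastward to -63.392°.

87.673°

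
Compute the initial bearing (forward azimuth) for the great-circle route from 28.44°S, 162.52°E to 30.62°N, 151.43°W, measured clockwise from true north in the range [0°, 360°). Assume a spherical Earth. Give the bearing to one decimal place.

Δλ = -151.43 − 162.52 = -313.95°; wrapped into (−180°, 180°]: 46.05°.
θ = atan2( sin Δλ · cos φ₂ , cos φ₁ · sin φ₂ − sin φ₁ · cos φ₂ · cos Δλ )
  = atan2(0.61956, 0.73231) = 40.232° → normalised to [0°, 360°): 40.232°.

40.2°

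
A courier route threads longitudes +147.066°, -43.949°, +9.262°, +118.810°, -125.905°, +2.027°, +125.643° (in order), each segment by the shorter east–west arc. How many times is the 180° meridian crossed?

2

Leg 1: +147.066° → -43.949°, shortest Δλ = 168.985° (east) — crosses 180°.
Leg 2: -43.949° → +9.262°, shortest Δλ = 53.211° (east) — does not cross 180°.
Leg 3: +9.262° → +118.810°, shortest Δλ = 109.548° (east) — does not cross 180°.
Leg 4: +118.810° → -125.905°, shortest Δλ = 115.285° (east) — crosses 180°.
Leg 5: -125.905° → +2.027°, shortest Δλ = 127.932° (east) — does not cross 180°.
Leg 6: +2.027° → +125.643°, shortest Δλ = 123.616° (east) — does not cross 180°.
Total crossings: 2.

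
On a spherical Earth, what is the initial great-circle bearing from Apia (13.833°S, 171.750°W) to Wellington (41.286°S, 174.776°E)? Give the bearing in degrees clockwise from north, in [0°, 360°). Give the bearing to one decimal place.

Δλ = 174.776 − -171.750 = 346.526°; wrapped into (−180°, 180°]: -13.474°.
θ = atan2( sin Δλ · cos φ₂ , cos φ₁ · sin φ₂ − sin φ₁ · cos φ₂ · cos Δλ )
  = atan2(-0.17509, -0.46597) = -159.406° → normalised to [0°, 360°): 200.594°.

200.6°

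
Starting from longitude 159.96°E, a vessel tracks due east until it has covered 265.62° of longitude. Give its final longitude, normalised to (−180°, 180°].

65.58°E

Start at +159.96°; shift +265.62° → +425.58°.
+425.58° lies outside (−180°, 180°]; subtract 360° → +65.58°.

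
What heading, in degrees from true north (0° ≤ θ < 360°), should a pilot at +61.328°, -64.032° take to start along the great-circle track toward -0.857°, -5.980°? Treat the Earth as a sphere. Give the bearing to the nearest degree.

119°

Δλ = -5.980 − -64.032 = 58.052°.
θ = atan2( sin Δλ · cos φ₂ , cos φ₁ · sin φ₂ − sin φ₁ · cos φ₂ · cos Δλ )
  = atan2(0.84843, -0.47139) = 119.057° → normalised to [0°, 360°): 119.057°.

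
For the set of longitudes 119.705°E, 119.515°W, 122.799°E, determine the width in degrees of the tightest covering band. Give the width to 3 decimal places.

Sort the longitudes: -119.515°, +119.705°, +122.799°.
Eastward gaps between consecutive values (wrapping around): 239.220°, 3.094°, 117.686°.
Largest gap = 239.220° ⇒ minimal covering band is its complement: 360° − 239.220° = 120.780°.
Band runs from +119.705° eastward to -119.515°, crossing the antimeridian.

120.780°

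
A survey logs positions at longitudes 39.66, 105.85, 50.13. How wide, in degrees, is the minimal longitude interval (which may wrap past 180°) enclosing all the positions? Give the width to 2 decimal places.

66.19°

Sort the longitudes: +39.66°, +50.13°, +105.85°.
Eastward gaps between consecutive values (wrapping around): 10.47°, 55.72°, 293.81°.
Largest gap = 293.81° ⇒ minimal covering band is its complement: 360° − 293.81° = 66.19°.
Band runs from +39.66° eastward to +105.85°.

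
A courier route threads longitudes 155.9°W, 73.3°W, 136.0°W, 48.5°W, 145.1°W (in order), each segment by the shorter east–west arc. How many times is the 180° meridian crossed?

0

Leg 1: -155.9° → -73.3°, shortest Δλ = 82.6° (east) — does not cross 180°.
Leg 2: -73.3° → -136.0°, shortest Δλ = -62.7° (west) — does not cross 180°.
Leg 3: -136.0° → -48.5°, shortest Δλ = 87.5° (east) — does not cross 180°.
Leg 4: -48.5° → -145.1°, shortest Δλ = -96.6° (west) — does not cross 180°.
Total crossings: 0.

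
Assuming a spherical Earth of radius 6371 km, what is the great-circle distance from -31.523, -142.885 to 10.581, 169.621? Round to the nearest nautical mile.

Δλ = 169.621 − -142.885 = 312.506°; wrapped into (−180°, 180°]: -47.494°.
Δφ = 10.581 − -31.523 = 42.104°.
a = sin²(Δφ/2) + cos φ₁ · cos φ₂ · sin²(Δλ/2) = 0.264920.
c = 2·atan2(√a, √(1−a)) = 1.08133 rad → d = 6371·c ≈ 6889.12 km ≈ 3719.83 nmi.

3720 nmi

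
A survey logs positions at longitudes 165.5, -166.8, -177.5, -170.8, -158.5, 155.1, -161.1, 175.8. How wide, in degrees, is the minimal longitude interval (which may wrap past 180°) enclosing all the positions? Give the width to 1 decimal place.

46.4°

Sort the longitudes: -177.5°, -170.8°, -166.8°, -161.1°, -158.5°, +155.1°, +165.5°, +175.8°.
Eastward gaps between consecutive values (wrapping around): 6.7°, 4.0°, 5.7°, 2.6°, 313.6°, 10.4°, 10.3°, 6.7°.
Largest gap = 313.6° ⇒ minimal covering band is its complement: 360° − 313.6° = 46.4°.
Band runs from +155.1° eastward to -158.5°, crossing the antimeridian.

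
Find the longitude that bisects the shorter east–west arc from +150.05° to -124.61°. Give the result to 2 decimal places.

-167.28°

Signed shortest Δλ from +150.05° to -124.61° is +85.34°.
Midpoint longitude = +150.05° + (+85.34°)/2 = +150.05° + 42.67° = +192.72°.
Normalise into (−180°, 180°]: -167.28°.
(The naïve average (+150.05 + -124.61)/2 = 12.72° is on the wrong side of the globe.)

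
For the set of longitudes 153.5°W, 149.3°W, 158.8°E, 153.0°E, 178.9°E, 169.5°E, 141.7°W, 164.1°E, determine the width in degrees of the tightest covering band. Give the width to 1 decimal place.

65.3°

Sort the longitudes: -153.5°, -149.3°, -141.7°, +153.0°, +158.8°, +164.1°, +169.5°, +178.9°.
Eastward gaps between consecutive values (wrapping around): 4.2°, 7.6°, 294.7°, 5.8°, 5.3°, 5.4°, 9.4°, 27.6°.
Largest gap = 294.7° ⇒ minimal covering band is its complement: 360° − 294.7° = 65.3°.
Band runs from +153.0° eastward to -141.7°, crossing the antimeridian.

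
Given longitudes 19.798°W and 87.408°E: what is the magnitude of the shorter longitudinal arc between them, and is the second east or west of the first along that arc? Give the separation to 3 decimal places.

Raw difference: 87.408 − -19.798 = 107.206°.
Normalise into (−180°, 180°]: 107.206° stays 107.206°.
Positive ⇒ the second point lies to the east; separation 107.206°.

107.206° east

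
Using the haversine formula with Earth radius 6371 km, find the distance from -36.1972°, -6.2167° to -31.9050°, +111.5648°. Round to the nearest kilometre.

10053 km

Δλ = 111.5648 − -6.2167 = 117.7815°.
Δφ = -31.9050 − -36.1972 = 4.2922°.
a = sin²(Δφ/2) + cos φ₁ · cos φ₂ · sin²(Δλ/2) = 0.503596.
c = 2·atan2(√a, √(1−a)) = 1.57799 rad → d = 6371·c ≈ 10053.36 km.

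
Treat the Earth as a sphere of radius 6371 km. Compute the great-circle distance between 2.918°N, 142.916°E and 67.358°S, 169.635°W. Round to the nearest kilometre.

Δλ = -169.635 − 142.916 = -312.551°; wrapped into (−180°, 180°]: 47.449°.
Δφ = -67.358 − 2.918 = -70.276°.
a = sin²(Δφ/2) + cos φ₁ · cos φ₂ · sin²(Δλ/2) = 0.393492.
c = 2·atan2(√a, √(1−a)) = 1.35614 rad → d = 6371·c ≈ 8639.95 km.

8640 km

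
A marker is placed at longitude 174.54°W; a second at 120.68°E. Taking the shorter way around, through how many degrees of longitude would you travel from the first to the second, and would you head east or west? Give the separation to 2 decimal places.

Raw difference: 120.68 − -174.54 = 295.22°.
Normalise into (−180°, 180°]: 295.22° − 360° = -64.78°.
Negative ⇒ the second point lies to the west; separation 64.78°.

64.78° west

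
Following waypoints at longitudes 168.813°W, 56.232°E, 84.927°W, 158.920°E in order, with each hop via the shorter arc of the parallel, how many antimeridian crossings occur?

2

Leg 1: -168.813° → +56.232°, shortest Δλ = -134.955° (west) — crosses 180°.
Leg 2: +56.232° → -84.927°, shortest Δλ = -141.159° (west) — does not cross 180°.
Leg 3: -84.927° → +158.920°, shortest Δλ = -116.153° (west) — crosses 180°.
Total crossings: 2.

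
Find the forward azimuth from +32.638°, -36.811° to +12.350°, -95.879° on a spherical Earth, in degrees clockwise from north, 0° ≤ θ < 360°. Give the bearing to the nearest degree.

Δλ = -95.879 − -36.811 = -59.068°.
θ = atan2( sin Δλ · cos φ₂ , cos φ₁ · sin φ₂ − sin φ₁ · cos φ₂ · cos Δλ )
  = atan2(-0.83793, -0.09070) = -96.178° → normalised to [0°, 360°): 263.822°.

264°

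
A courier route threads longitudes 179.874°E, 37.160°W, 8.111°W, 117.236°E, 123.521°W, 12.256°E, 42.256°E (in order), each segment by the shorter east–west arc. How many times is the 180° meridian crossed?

2

Leg 1: +179.874° → -37.160°, shortest Δλ = 142.966° (east) — crosses 180°.
Leg 2: -37.160° → -8.111°, shortest Δλ = 29.049° (east) — does not cross 180°.
Leg 3: -8.111° → +117.236°, shortest Δλ = 125.347° (east) — does not cross 180°.
Leg 4: +117.236° → -123.521°, shortest Δλ = 119.243° (east) — crosses 180°.
Leg 5: -123.521° → +12.256°, shortest Δλ = 135.777° (east) — does not cross 180°.
Leg 6: +12.256° → +42.256°, shortest Δλ = 30.0° (east) — does not cross 180°.
Total crossings: 2.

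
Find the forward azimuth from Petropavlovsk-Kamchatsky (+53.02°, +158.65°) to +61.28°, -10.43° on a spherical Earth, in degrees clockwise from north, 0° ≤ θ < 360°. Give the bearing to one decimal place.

Δλ = -10.43 − 158.65 = -169.08°.
θ = atan2( sin Δλ · cos φ₂ , cos φ₁ · sin φ₂ − sin φ₁ · cos φ₂ · cos Δλ )
  = atan2(-0.09103, 0.90445) = -5.747° → normalised to [0°, 360°): 354.253°.

354.3°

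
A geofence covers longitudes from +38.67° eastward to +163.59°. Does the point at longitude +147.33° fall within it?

Yes

Band width going east from +38.67° to +163.59°: ((163.59 − 38.67) mod 360) = 124.92°.
Offset of +147.33° east of the west edge: ((147.33 − 38.67) mod 360) = 108.66°.
108.66° ≤ 124.92° ⇒ inside.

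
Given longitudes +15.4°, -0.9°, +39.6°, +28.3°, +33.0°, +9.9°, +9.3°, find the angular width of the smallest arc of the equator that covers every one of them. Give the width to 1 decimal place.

Sort the longitudes: -0.9°, +9.3°, +9.9°, +15.4°, +28.3°, +33.0°, +39.6°.
Eastward gaps between consecutive values (wrapping around): 10.2°, 0.6°, 5.5°, 12.9°, 4.7°, 6.6°, 319.5°.
Largest gap = 319.5° ⇒ minimal covering band is its complement: 360° − 319.5° = 40.5°.
Band runs from -0.9° eastward to +39.6°.

40.5°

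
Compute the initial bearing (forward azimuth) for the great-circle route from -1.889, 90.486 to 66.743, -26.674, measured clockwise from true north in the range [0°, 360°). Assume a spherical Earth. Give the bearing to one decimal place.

Δλ = -26.674 − 90.486 = -117.160°.
θ = atan2( sin Δλ · cos φ₂ , cos φ₁ · sin φ₂ − sin φ₁ · cos φ₂ · cos Δλ )
  = atan2(-0.35132, 0.91230) = -21.061° → normalised to [0°, 360°): 338.939°.

338.9°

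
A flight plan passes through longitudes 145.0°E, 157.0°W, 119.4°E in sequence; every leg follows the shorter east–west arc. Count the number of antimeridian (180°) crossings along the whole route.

Leg 1: +145.0° → -157.0°, shortest Δλ = 58.0° (east) — crosses 180°.
Leg 2: -157.0° → +119.4°, shortest Δλ = -83.6° (west) — crosses 180°.
Total crossings: 2.

2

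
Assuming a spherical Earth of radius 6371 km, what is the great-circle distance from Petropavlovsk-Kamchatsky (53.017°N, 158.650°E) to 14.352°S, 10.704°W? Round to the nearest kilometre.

15614 km

Δλ = -10.704 − 158.650 = -169.354°.
Δφ = -14.352 − 53.017 = -67.369°.
a = sin²(Δφ/2) + cos φ₁ · cos φ₂ · sin²(Δλ/2) = 0.885390.
c = 2·atan2(√a, √(1−a)) = 2.45086 rad → d = 6371·c ≈ 15614.44 km.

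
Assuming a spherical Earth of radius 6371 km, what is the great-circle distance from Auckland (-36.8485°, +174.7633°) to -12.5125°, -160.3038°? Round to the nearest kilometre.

Δλ = -160.3038 − 174.7633 = -335.0671°; wrapped into (−180°, 180°]: 24.9329°.
Δφ = -12.5125 − -36.8485 = 24.3360°.
a = sin²(Δφ/2) + cos φ₁ · cos φ₂ · sin²(Δλ/2) = 0.080832.
c = 2·atan2(√a, √(1−a)) = 0.57657 rad → d = 6371·c ≈ 3673.34 km.

3673 km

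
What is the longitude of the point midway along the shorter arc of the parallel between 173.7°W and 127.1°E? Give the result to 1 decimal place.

Signed shortest Δλ from -173.7° to +127.1° is -59.2°.
Midpoint longitude = -173.7° + (-59.2°)/2 = -173.7° − 29.6° = -203.3°.
Normalise into (−180°, 180°]: +156.7°.
(The naïve average (-173.7 + +127.1)/2 = -23.3° is on the wrong side of the globe.)

156.7°E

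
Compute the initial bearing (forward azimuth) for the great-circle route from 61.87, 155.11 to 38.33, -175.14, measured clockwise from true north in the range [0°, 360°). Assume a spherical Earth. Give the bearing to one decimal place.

Δλ = -175.14 − 155.11 = -330.25°; wrapped into (−180°, 180°]: 29.75°.
θ = atan2( sin Δλ · cos φ₂ , cos φ₁ · sin φ₂ − sin φ₁ · cos φ₂ · cos Δλ )
  = atan2(0.38926, -0.30821) = 128.372° → normalised to [0°, 360°): 128.372°.

128.4°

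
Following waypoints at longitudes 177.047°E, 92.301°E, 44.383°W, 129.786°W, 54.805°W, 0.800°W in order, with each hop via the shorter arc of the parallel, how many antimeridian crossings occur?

0

Leg 1: +177.047° → +92.301°, shortest Δλ = -84.746° (west) — does not cross 180°.
Leg 2: +92.301° → -44.383°, shortest Δλ = -136.684° (west) — does not cross 180°.
Leg 3: -44.383° → -129.786°, shortest Δλ = -85.403° (west) — does not cross 180°.
Leg 4: -129.786° → -54.805°, shortest Δλ = 74.981° (east) — does not cross 180°.
Leg 5: -54.805° → -0.800°, shortest Δλ = 54.005° (east) — does not cross 180°.
Total crossings: 0.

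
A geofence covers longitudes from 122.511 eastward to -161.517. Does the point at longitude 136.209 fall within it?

Band width going east from +122.511° to -161.517°: ((-161.517 − 122.511) mod 360) = 75.972°.
Offset of +136.209° east of the west edge: ((136.209 − 122.511) mod 360) = 13.698°.
13.698° ≤ 75.972° ⇒ inside.

Yes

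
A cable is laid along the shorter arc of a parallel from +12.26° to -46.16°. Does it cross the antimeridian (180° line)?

No

Signed shortest Δλ = ((-46.16 − 12.26 + 180) mod 360) − 180 = -58.42°.
Going west by 58.42° from +12.26° reaches -46.16° without touching 180°.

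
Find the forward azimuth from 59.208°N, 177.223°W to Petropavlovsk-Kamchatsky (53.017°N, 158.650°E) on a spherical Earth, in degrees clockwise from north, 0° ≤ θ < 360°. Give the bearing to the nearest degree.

Δλ = 158.650 − -177.223 = 335.873°; wrapped into (−180°, 180°]: -24.127°.
θ = atan2( sin Δλ · cos φ₂ , cos φ₁ · sin φ₂ − sin φ₁ · cos φ₂ · cos Δλ )
  = atan2(-0.24590, -0.06270) = -104.304° → normalised to [0°, 360°): 255.696°.

256°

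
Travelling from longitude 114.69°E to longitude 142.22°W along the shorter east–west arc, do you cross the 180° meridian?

Yes

Naïve |-142.22 − 114.69| = 256.91° > 180°, so the shorter arc goes the other way round — across 180°.
Signed shortest Δλ = ((-142.22 − 114.69 + 180) mod 360) − 180 = 103.09°.
Going east by 103.09° from +114.69° passes through 180° before reaching -142.22°.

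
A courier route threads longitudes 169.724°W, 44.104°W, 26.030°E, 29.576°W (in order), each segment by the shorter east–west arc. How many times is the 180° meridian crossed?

Leg 1: -169.724° → -44.104°, shortest Δλ = 125.62° (east) — does not cross 180°.
Leg 2: -44.104° → +26.030°, shortest Δλ = 70.134° (east) — does not cross 180°.
Leg 3: +26.030° → -29.576°, shortest Δλ = -55.606° (west) — does not cross 180°.
Total crossings: 0.

0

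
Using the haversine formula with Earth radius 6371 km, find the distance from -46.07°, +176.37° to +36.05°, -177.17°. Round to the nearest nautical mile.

4943 nmi

Δλ = -177.17 − 176.37 = -353.54°; wrapped into (−180°, 180°]: 6.46°.
Δφ = 36.05 − -46.07 = 82.12°.
a = sin²(Δφ/2) + cos φ₁ · cos φ₂ · sin²(Δλ/2) = 0.433231.
c = 2·atan2(√a, √(1−a)) = 1.43686 rad → d = 6371·c ≈ 9154.23 km ≈ 4942.89 nmi.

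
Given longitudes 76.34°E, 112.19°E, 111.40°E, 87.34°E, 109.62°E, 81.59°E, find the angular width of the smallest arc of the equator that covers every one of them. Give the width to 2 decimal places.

35.85°

Sort the longitudes: +76.34°, +81.59°, +87.34°, +109.62°, +111.40°, +112.19°.
Eastward gaps between consecutive values (wrapping around): 5.25°, 5.75°, 22.28°, 1.78°, 0.79°, 324.15°.
Largest gap = 324.15° ⇒ minimal covering band is its complement: 360° − 324.15° = 35.85°.
Band runs from +76.34° eastward to +112.19°.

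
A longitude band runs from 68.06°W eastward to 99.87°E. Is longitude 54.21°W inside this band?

Yes

Band width going east from -68.06° to +99.87°: ((99.87 − -68.06) mod 360) = 167.93°.
Offset of -54.21° east of the west edge: ((-54.21 − -68.06) mod 360) = 13.85°.
13.85° ≤ 167.93° ⇒ inside.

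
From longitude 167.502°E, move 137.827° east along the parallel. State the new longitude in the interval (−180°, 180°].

Start at +167.502°; shift +137.827° → +305.329°.
+305.329° lies outside (−180°, 180°]; subtract 360° → -54.671°.

54.671°W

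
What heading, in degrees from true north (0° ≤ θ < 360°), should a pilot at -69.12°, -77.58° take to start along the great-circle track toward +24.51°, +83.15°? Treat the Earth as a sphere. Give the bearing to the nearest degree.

Δλ = 83.15 − -77.58 = 160.73°.
θ = atan2( sin Δλ · cos φ₂ , cos φ₁ · sin φ₂ − sin φ₁ · cos φ₂ · cos Δλ )
  = atan2(0.30028, -0.65465) = 155.359° → normalised to [0°, 360°): 155.359°.

155°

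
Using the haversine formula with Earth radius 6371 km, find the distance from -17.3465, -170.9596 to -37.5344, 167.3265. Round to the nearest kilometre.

Δλ = 167.3265 − -170.9596 = 338.2861°; wrapped into (−180°, 180°]: -21.7139°.
Δφ = -37.5344 − -17.3465 = -20.1879°.
a = sin²(Δφ/2) + cos φ₁ · cos φ₂ · sin²(Δλ/2) = 0.057572.
c = 2·atan2(√a, √(1−a)) = 0.48461 rad → d = 6371·c ≈ 3087.45 km.

3087 km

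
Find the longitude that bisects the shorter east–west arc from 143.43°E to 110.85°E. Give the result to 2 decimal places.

127.14°E

Signed shortest Δλ from +143.43° to +110.85° is -32.58°.
Midpoint longitude = +143.43° + (-32.58°)/2 = +143.43° − 16.29° = +127.14°.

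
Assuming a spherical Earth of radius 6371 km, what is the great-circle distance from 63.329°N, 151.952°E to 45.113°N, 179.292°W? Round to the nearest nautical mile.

Δλ = -179.292 − 151.952 = -331.244°; wrapped into (−180°, 180°]: 28.756°.
Δφ = 45.113 − 63.329 = -18.216°.
a = sin²(Δφ/2) + cos φ₁ · cos φ₂ · sin²(Δλ/2) = 0.044590.
c = 2·atan2(√a, √(1−a)) = 0.42553 rad → d = 6371·c ≈ 2711.06 km ≈ 1463.86 nmi.

1464 nmi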